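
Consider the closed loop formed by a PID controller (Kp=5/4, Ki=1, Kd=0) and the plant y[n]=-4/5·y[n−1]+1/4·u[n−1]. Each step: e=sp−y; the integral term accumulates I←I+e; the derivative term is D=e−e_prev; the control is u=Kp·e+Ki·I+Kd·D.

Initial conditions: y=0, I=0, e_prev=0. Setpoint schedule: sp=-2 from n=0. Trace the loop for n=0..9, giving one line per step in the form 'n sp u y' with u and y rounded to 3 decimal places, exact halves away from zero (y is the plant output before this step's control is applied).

(exact arithmetic carried between steps; '≈' marks a value shown rounded to 6 d.p. or computed from one; I and e_prev carry over from the previous line; the table rounds u and y to 3 d.p., halves away from zero)
n=0: y=0, sp=-2, e=sp−y=-2; I=-2, D=e−e_prev=-2; u=5/4·(-2)+1·(-2)+0·(-2)=-4.5; next y=-4/5·0+1/4·(-4.5)=-1.125
n=1: y=-1.125, sp=-2, e=sp−y=-0.875; I=-2.875, D=e−e_prev=1.125; u=5/4·(-0.875)+1·(-2.875)+0·1.125=-3.96875; next y=-4/5·(-1.125)+1/4·(-3.96875)≈-0.092188
n=2: y≈-0.092188, sp=-2, e=sp−y≈-1.907813; I≈-4.782813, D=e−e_prev≈-1.032813; u=5/4·(-1.907813)+1·(-4.782813)+0·(-1.032813)≈-7.167578; next y=-4/5·(-0.092188)+1/4·(-7.167578)≈-1.718145
n=3: y≈-1.718145, sp=-2, e=sp−y≈-0.281855; I≈-5.064668, D=e−e_prev≈1.625957; u=5/4·(-0.281855)+1·(-5.064668)+0·1.625957≈-5.416987; next y=-4/5·(-1.718145)+1/4·(-5.416987)≈0.020269
n=4: y≈0.020269, sp=-2, e=sp−y≈-2.020269; I≈-7.084937, D=e−e_prev≈-1.738413; u=5/4·(-2.020269)+1·(-7.084937)+0·(-1.738413)≈-9.610273; next y=-4/5·0.020269+1/4·(-9.610273)≈-2.418783
n=5: y≈-2.418783, sp=-2, e=sp−y≈0.418783; I≈-6.666154, D=e−e_prev≈2.439052; u=5/4·0.418783+1·(-6.666154)+0·2.439052≈-6.142674; next y=-4/5·(-2.418783)+1/4·(-6.142674)≈0.399358
n=6: y≈0.399358, sp=-2, e=sp−y≈-2.399358; I≈-9.065511, D=e−e_prev≈-2.818141; u=5/4·(-2.399358)+1·(-9.065511)+0·(-2.818141)≈-12.064709; next y=-4/5·0.399358+1/4·(-12.064709)≈-3.335664
n=7: y≈-3.335664, sp=-2, e=sp−y≈1.335664; I≈-7.729848, D=e−e_prev≈3.735022; u=5/4·1.335664+1·(-7.729848)+0·3.735022≈-6.060268; next y=-4/5·(-3.335664)+1/4·(-6.060268)≈1.153464
n=8: y≈1.153464, sp=-2, e=sp−y≈-3.153464; I≈-10.883312, D=e−e_prev≈-4.489127; u=5/4·(-3.153464)+1·(-10.883312)+0·(-4.489127)≈-14.825141; next y=-4/5·1.153464+1/4·(-14.825141)≈-4.629056
n=9: y≈-4.629056, sp=-2, e=sp−y≈2.629056; I≈-8.254255, D=e−e_prev≈5.782520; u=5/4·2.629056+1·(-8.254255)+0·5.782520≈-4.967935; next y=-4/5·(-4.629056)+1/4·(-4.967935)≈2.461261

0 -2 -4.500 0.000
1 -2 -3.969 -1.125
2 -2 -7.168 -0.092
3 -2 -5.417 -1.718
4 -2 -9.610 0.020
5 -2 -6.143 -2.419
6 -2 -12.065 0.399
7 -2 -6.060 -3.336
8 -2 -14.825 1.153
9 -2 -4.968 -4.629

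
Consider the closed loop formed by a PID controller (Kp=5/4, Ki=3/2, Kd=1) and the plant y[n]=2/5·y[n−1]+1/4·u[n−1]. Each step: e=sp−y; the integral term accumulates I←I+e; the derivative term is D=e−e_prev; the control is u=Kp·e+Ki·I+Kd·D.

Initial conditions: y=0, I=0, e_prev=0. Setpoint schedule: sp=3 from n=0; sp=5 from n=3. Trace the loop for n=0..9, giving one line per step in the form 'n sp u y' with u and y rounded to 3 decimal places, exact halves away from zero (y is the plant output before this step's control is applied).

0 3 11.250 0.000
1 3 2.203 2.813
2 3 9.560 1.676
3 5 12.718 3.060
4 5 9.974 4.403
5 5 12.769 4.255
6 5 11.341 4.894
7 5 12.519 4.793
8 5 11.776 5.047
9 5 12.275 4.963

(exact arithmetic carried between steps; '≈' marks a value shown rounded to 6 d.p. or computed from one; I and e_prev carry over from the previous line; the table rounds u and y to 3 d.p., halves away from zero)
n=0: y=0, sp=3, e=sp−y=3; I=3, D=e−e_prev=3; u=5/4·3+3/2·3+1·3=11.25; next y=2/5·0+1/4·11.25=2.8125
n=1: y=2.8125, sp=3, e=sp−y=0.1875; I=3.1875, D=e−e_prev=-2.8125; u=5/4·0.1875+3/2·3.1875+1·(-2.8125)=2.203125; next y=2/5·2.8125+1/4·2.203125≈1.675781
n=2: y≈1.675781, sp=3, e=sp−y≈1.324219; I≈4.511719, D=e−e_prev≈1.136719; u=5/4·1.324219+3/2·4.511719+1·1.136719≈9.559570; next y=2/5·1.675781+1/4·9.559570≈3.060205
n=3: y≈3.060205, sp=5, e=sp−y≈1.939795; I≈6.451514, D=e−e_prev≈0.615576; u=5/4·1.939795+3/2·6.451514+1·0.615576≈12.717590; next y=2/5·3.060205+1/4·12.717590≈4.403480
n=4: y≈4.403480, sp=5, e=sp−y≈0.596520; I≈7.048034, D=e−e_prev≈-1.343275; u=5/4·0.596520+3/2·7.048034+1·(-1.343275)≈9.974427; next y=2/5·4.403480+1/4·9.974427≈4.254999
n=5: y≈4.254999, sp=5, e=sp−y≈0.745001; I≈7.793035, D=e−e_prev≈0.148481; u=5/4·0.745001+3/2·7.793035+1·0.148481≈12.769286; next y=2/5·4.254999+1/4·12.769286≈4.894321
n=6: y≈4.894321, sp=5, e=sp−y≈0.105679; I≈7.898715, D=e−e_prev≈-0.639322; u=5/4·0.105679+3/2·7.898715+1·(-0.639322)≈11.340848; next y=2/5·4.894321+1/4·11.340848≈4.792940
n=7: y≈4.792940, sp=5, e=sp−y≈0.207060; I≈8.105774, D=e−e_prev≈0.101380; u=5/4·0.207060+3/2·8.105774+1·0.101380≈12.518866; next y=2/5·4.792940+1/4·12.518866≈5.046893
n=8: y≈5.046893, sp=5, e=sp−y≈-0.046893; I≈8.058881, D=e−e_prev≈-0.253952; u=5/4·(-0.046893)+3/2·8.058881+1·(-0.253952)≈11.775754; next y=2/5·5.046893+1/4·11.775754≈4.962696
n=9: y≈4.962696, sp=5, e=sp−y≈0.037304; I≈8.096186, D=e−e_prev≈0.084197; u=5/4·0.037304+3/2·8.096186+1·0.084197≈12.275106; next y=2/5·4.962696+1/4·12.275106≈5.053855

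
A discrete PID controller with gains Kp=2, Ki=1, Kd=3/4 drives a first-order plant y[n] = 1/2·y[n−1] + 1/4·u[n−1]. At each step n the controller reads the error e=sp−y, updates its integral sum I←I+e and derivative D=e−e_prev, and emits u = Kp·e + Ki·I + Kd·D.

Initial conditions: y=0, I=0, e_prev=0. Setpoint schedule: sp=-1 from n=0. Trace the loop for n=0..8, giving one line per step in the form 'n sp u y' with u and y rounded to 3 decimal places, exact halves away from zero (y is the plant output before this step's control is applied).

(exact arithmetic carried between steps; '≈' marks a value shown rounded to 6 d.p. or computed from one; I and e_prev carry over from the previous line; the table rounds u and y to 3 d.p., halves away from zero)
n=0: y=0, sp=-1, e=sp−y=-1; I=-1, D=e−e_prev=-1; u=2·(-1)+1·(-1)+3/4·(-1)=-3.75; next y=1/2·0+1/4·(-3.75)=-0.9375
n=1: y=-0.9375, sp=-1, e=sp−y=-0.0625; I=-1.0625, D=e−e_prev=0.9375; u=2·(-0.0625)+1·(-1.0625)+3/4·0.9375=-0.484375; next y=1/2·(-0.9375)+1/4·(-0.484375)≈-0.589844
n=2: y≈-0.589844, sp=-1, e=sp−y≈-0.410156; I≈-1.472656, D=e−e_prev≈-0.347656; u=2·(-0.410156)+1·(-1.472656)+3/4·(-0.347656)≈-2.553711; next y=1/2·(-0.589844)+1/4·(-2.553711)≈-0.933350
n=3: y≈-0.933350, sp=-1, e=sp−y≈-0.066650; I≈-1.539307, D=e−e_prev≈0.343506; u=2·(-0.066650)+1·(-1.539307)+3/4·0.343506≈-1.414978; next y=1/2·(-0.933350)+1/4·(-1.414978)≈-0.820419
n=4: y≈-0.820419, sp=-1, e=sp−y≈-0.179581; I≈-1.718887, D=e−e_prev≈-0.112930; u=2·(-0.179581)+1·(-1.718887)+3/4·(-0.112930)≈-2.162746; next y=1/2·(-0.820419)+1/4·(-2.162746)≈-0.950896
n=5: y≈-0.950896, sp=-1, e=sp−y≈-0.049104; I≈-1.767991, D=e−e_prev≈0.130477; u=2·(-0.049104)+1·(-1.767991)+3/4·0.130477≈-1.768341; next y=1/2·(-0.950896)+1/4·(-1.768341)≈-0.917533
n=6: y≈-0.917533, sp=-1, e=sp−y≈-0.082467; I≈-1.850458, D=e−e_prev≈-0.033363; u=2·(-0.082467)+1·(-1.850458)+3/4·(-0.033363)≈-2.040413; next y=1/2·(-0.917533)+1/4·(-2.040413)≈-0.968870
n=7: y≈-0.968870, sp=-1, e=sp−y≈-0.031130; I≈-1.881588, D=e−e_prev≈0.051337; u=2·(-0.031130)+1·(-1.881588)+3/4·0.051337≈-1.905345; next y=1/2·(-0.968870)+1/4·(-1.905345)≈-0.960771
n=8: y≈-0.960771, sp=-1, e=sp−y≈-0.039229; I≈-1.920816, D=e−e_prev≈-0.008099; u=2·(-0.039229)+1·(-1.920816)+3/4·(-0.008099)≈-2.005348; next y=1/2·(-0.960771)+1/4·(-2.005348)≈-0.981723

0 -1 -3.750 0.000
1 -1 -0.484 -0.938
2 -1 -2.554 -0.590
3 -1 -1.415 -0.933
4 -1 -2.163 -0.820
5 -1 -1.768 -0.951
6 -1 -2.040 -0.918
7 -1 -1.905 -0.969
8 -1 -2.005 -0.961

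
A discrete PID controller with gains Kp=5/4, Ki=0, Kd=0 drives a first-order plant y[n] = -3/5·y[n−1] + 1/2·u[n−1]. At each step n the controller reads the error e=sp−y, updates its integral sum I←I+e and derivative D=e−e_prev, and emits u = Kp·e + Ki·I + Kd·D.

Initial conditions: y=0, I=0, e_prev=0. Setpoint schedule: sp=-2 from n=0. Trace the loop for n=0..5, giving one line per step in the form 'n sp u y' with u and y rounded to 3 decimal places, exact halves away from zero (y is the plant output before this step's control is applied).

0 -2 -2.500 0.000
1 -2 -0.938 -1.250
2 -2 -2.852 0.281
3 -2 -0.507 -1.595
4 -2 -3.379 0.703
5 -2 0.139 -2.112

(exact arithmetic carried between steps; '≈' marks a value shown rounded to 6 d.p. or computed from one; I and e_prev carry over from the previous line; the table rounds u and y to 3 d.p., halves away from zero)
n=0: y=0, sp=-2, e=sp−y=-2; I=-2, D=e−e_prev=-2; u=5/4·(-2)+0·(-2)+0·(-2)=-2.5; next y=-3/5·0+1/2·(-2.5)=-1.25
n=1: y=-1.25, sp=-2, e=sp−y=-0.75; I=-2.75, D=e−e_prev=1.25; u=5/4·(-0.75)+0·(-2.75)+0·1.25=-0.9375; next y=-3/5·(-1.25)+1/2·(-0.9375)=0.28125
n=2: y=0.28125, sp=-2, e=sp−y=-2.28125; I=-5.03125, D=e−e_prev=-1.53125; u=5/4·(-2.28125)+0·(-5.03125)+0·(-1.53125)≈-2.851563; next y=-3/5·0.28125+1/2·(-2.851563)≈-1.594531
n=3: y≈-1.594531, sp=-2, e=sp−y≈-0.405469; I≈-5.436719, D=e−e_prev≈1.875781; u=5/4·(-0.405469)+0·(-5.436719)+0·1.875781≈-0.506836; next y=-3/5·(-1.594531)+1/2·(-0.506836)≈0.703301
n=4: y≈0.703301, sp=-2, e=sp−y≈-2.703301; I≈-8.140020, D=e−e_prev≈-2.297832; u=5/4·(-2.703301)+0·(-8.140020)+0·(-2.297832)≈-3.379126; next y=-3/5·0.703301+1/2·(-3.379126)≈-2.111543
n=5: y≈-2.111543, sp=-2, e=sp−y≈0.111543; I≈-8.028476, D=e−e_prev≈2.814844; u=5/4·0.111543+0·(-8.028476)+0·2.814844≈0.139429; next y=-3/5·(-2.111543)+1/2·0.139429≈1.336641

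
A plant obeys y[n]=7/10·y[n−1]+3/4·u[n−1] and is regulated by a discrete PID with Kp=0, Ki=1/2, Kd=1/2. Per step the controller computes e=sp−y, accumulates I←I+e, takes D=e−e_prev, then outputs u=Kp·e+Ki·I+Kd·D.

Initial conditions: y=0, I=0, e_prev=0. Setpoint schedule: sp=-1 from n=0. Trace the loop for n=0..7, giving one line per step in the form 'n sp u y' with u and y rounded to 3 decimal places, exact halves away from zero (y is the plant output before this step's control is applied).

0 -1 -1.000 0.000
1 -1 -0.250 -0.750
2 -1 -0.788 -0.713
3 -1 -0.536 -1.089
4 -1 -0.604 -1.164
5 -1 -0.456 -1.268
6 -1 -0.412 -1.230
7 -1 -0.338 -1.170

(exact arithmetic carried between steps; '≈' marks a value shown rounded to 6 d.p. or computed from one; I and e_prev carry over from the previous line; the table rounds u and y to 3 d.p., halves away from zero)
n=0: y=0, sp=-1, e=sp−y=-1; I=-1, D=e−e_prev=-1; u=0·(-1)+1/2·(-1)+1/2·(-1)=-1; next y=7/10·0+3/4·(-1)=-0.75
n=1: y=-0.75, sp=-1, e=sp−y=-0.25; I=-1.25, D=e−e_prev=0.75; u=0·(-0.25)+1/2·(-1.25)+1/2·0.75=-0.25; next y=7/10·(-0.75)+3/4·(-0.25)=-0.7125
n=2: y=-0.7125, sp=-1, e=sp−y=-0.2875; I=-1.5375, D=e−e_prev=-0.0375; u=0·(-0.2875)+1/2·(-1.5375)+1/2·(-0.0375)=-0.7875; next y=7/10·(-0.7125)+3/4·(-0.7875)=-1.089375
n=3: y=-1.089375, sp=-1, e=sp−y=0.089375; I=-1.448125, D=e−e_prev=0.376875; u=0·0.089375+1/2·(-1.448125)+1/2·0.376875=-0.535625; next y=7/10·(-1.089375)+3/4·(-0.535625)≈-1.164281
n=4: y≈-1.164281, sp=-1, e=sp−y≈0.164281; I≈-1.283844, D=e−e_prev≈0.074906; u=0·0.164281+1/2·(-1.283844)+1/2·0.074906≈-0.604469; next y=7/10·(-1.164281)+3/4·(-0.604469)≈-1.268348
n=5: y≈-1.268348, sp=-1, e=sp−y≈0.268348; I≈-1.015495, D=e−e_prev≈0.104067; u=0·0.268348+1/2·(-1.015495)+1/2·0.104067≈-0.455714; next y=7/10·(-1.268348)+3/4·(-0.455714)≈-1.229629
n=6: y≈-1.229629, sp=-1, e=sp−y≈0.229629; I≈-0.785866, D=e−e_prev≈-0.038719; u=0·0.229629+1/2·(-0.785866)+1/2·(-0.038719)≈-0.412292; next y=7/10·(-1.229629)+3/4·(-0.412292)≈-1.169960
n=7: y≈-1.169960, sp=-1, e=sp−y≈0.169960; I≈-0.615906, D=e−e_prev≈-0.059670; u=0·0.169960+1/2·(-0.615906)+1/2·(-0.059670)≈-0.337788; next y=7/10·(-1.169960)+3/4·(-0.337788)≈-1.072313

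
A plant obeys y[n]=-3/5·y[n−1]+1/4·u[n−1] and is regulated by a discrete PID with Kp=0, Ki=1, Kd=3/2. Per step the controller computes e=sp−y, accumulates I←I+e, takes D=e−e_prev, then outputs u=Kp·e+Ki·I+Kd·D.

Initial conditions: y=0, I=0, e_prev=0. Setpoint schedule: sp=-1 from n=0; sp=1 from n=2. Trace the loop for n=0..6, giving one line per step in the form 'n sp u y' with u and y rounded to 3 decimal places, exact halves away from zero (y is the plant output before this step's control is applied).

0 -1 -2.500 0.000
1 -1 -0.438 -0.625
2 1 1.023 0.266
3 1 0.517 0.096
4 1 1.229 0.071
5 1 1.637 0.265
6 1 2.698 0.250

(exact arithmetic carried between steps; '≈' marks a value shown rounded to 6 d.p. or computed from one; I and e_prev carry over from the previous line; the table rounds u and y to 3 d.p., halves away from zero)
n=0: y=0, sp=-1, e=sp−y=-1; I=-1, D=e−e_prev=-1; u=0·(-1)+1·(-1)+3/2·(-1)=-2.5; next y=-3/5·0+1/4·(-2.5)=-0.625
n=1: y=-0.625, sp=-1, e=sp−y=-0.375; I=-1.375, D=e−e_prev=0.625; u=0·(-0.375)+1·(-1.375)+3/2·0.625=-0.4375; next y=-3/5·(-0.625)+1/4·(-0.4375)=0.265625
n=2: y=0.265625, sp=1, e=sp−y=0.734375; I=-0.640625, D=e−e_prev=1.109375; u=0·0.734375+1·(-0.640625)+3/2·1.109375≈1.023438; next y=-3/5·0.265625+1/4·1.023438≈0.096484
n=3: y≈0.096484, sp=1, e=sp−y≈0.903516; I≈0.262891, D=e−e_prev≈0.169141; u=0·0.903516+1·0.262891+3/2·0.169141≈0.516602; next y=-3/5·0.096484+1/4·0.516602≈0.071260
n=4: y≈0.071260, sp=1, e=sp−y≈0.928740; I≈1.191631, D=e−e_prev≈0.025225; u=0·0.928740+1·1.191631+3/2·0.025225≈1.229468; next y=-3/5·0.071260+1/4·1.229468≈0.264611
n=5: y≈0.264611, sp=1, e=sp−y≈0.735389; I≈1.927020, D=e−e_prev≈-0.193351; u=0·0.735389+1·1.927020+3/2·(-0.193351)≈1.636993; next y=-3/5·0.264611+1/4·1.636993≈0.250482
n=6: y≈0.250482, sp=1, e=sp−y≈0.749518; I≈2.676538, D=e−e_prev≈0.014130; u=0·0.749518+1·2.676538+3/2·0.014130≈2.697733; next y=-3/5·0.250482+1/4·2.697733≈0.524144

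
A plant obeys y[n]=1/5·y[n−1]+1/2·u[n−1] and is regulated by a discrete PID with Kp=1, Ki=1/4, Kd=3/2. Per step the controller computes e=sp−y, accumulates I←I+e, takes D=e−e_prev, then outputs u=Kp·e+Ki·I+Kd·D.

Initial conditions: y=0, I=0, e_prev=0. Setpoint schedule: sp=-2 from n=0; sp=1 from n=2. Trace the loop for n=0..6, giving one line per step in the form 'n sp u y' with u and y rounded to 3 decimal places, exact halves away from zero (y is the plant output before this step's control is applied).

(exact arithmetic carried between steps; '≈' marks a value shown rounded to 6 d.p. or computed from one; I and e_prev carry over from the previous line; the table rounds u and y to 3 d.p., halves away from zero)
n=0: y=0, sp=-2, e=sp−y=-2; I=-2, D=e−e_prev=-2; u=1·(-2)+1/4·(-2)+3/2·(-2)=-5.5; next y=1/5·0+1/2·(-5.5)=-2.75
n=1: y=-2.75, sp=-2, e=sp−y=0.75; I=-1.25, D=e−e_prev=2.75; u=1·0.75+1/4·(-1.25)+3/2·2.75=4.5625; next y=1/5·(-2.75)+1/2·4.5625=1.73125
n=2: y=1.73125, sp=1, e=sp−y=-0.73125; I=-1.98125, D=e−e_prev=-1.48125; u=1·(-0.73125)+1/4·(-1.98125)+3/2·(-1.48125)≈-3.448438; next y=1/5·1.73125+1/2·(-3.448438)≈-1.377969
n=3: y≈-1.377969, sp=1, e=sp−y≈2.377969; I≈0.396719, D=e−e_prev≈3.109219; u=1·2.377969+1/4·0.396719+3/2·3.109219≈7.140977; next y=1/5·(-1.377969)+1/2·7.140977≈3.294895
n=4: y≈3.294895, sp=1, e=sp−y≈-2.294895; I≈-1.898176, D=e−e_prev≈-4.672863; u=1·(-2.294895)+1/4·(-1.898176)+3/2·(-4.672863)≈-9.778733; next y=1/5·3.294895+1/2·(-9.778733)≈-4.230388
n=5: y≈-4.230388, sp=1, e=sp−y≈5.230388; I≈3.332212, D=e−e_prev≈7.525282; u=1·5.230388+1/4·3.332212+3/2·7.525282≈17.351364; next y=1/5·(-4.230388)+1/2·17.351364≈7.829605
n=6: y≈7.829605, sp=1, e=sp−y≈-6.829605; I≈-3.497393, D=e−e_prev≈-12.059992; u=1·(-6.829605)+1/4·(-3.497393)+3/2·(-12.059992)≈-25.793941; next y=1/5·7.829605+1/2·(-25.793941)≈-11.331050

0 -2 -5.500 0.000
1 -2 4.563 -2.750
2 1 -3.448 1.731
3 1 7.141 -1.378
4 1 -9.779 3.295
5 1 17.351 -4.230
6 1 -25.794 7.830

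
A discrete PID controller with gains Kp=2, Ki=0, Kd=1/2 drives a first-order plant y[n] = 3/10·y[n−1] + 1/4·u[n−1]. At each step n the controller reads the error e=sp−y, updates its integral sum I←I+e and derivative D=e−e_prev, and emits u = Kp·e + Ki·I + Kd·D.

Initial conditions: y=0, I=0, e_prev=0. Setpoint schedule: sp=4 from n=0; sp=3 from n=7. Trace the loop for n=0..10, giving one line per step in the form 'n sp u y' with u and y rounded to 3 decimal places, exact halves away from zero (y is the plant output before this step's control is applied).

(exact arithmetic carried between steps; '≈' marks a value shown rounded to 6 d.p. or computed from one; I and e_prev carry over from the previous line; the table rounds u and y to 3 d.p., halves away from zero)
n=0: y=0, sp=4, e=sp−y=4; I=4, D=e−e_prev=4; u=2·4+0·4+1/2·4=10; next y=3/10·0+1/4·10=2.5
n=1: y=2.5, sp=4, e=sp−y=1.5; I=5.5, D=e−e_prev=-2.5; u=2·1.5+0·5.5+1/2·(-2.5)=1.75; next y=3/10·2.5+1/4·1.75=1.1875
n=2: y=1.1875, sp=4, e=sp−y=2.8125; I=8.3125, D=e−e_prev=1.3125; u=2·2.8125+0·8.3125+1/2·1.3125=6.28125; next y=3/10·1.1875+1/4·6.28125≈1.926563
n=3: y≈1.926563, sp=4, e=sp−y≈2.073438; I≈10.385938, D=e−e_prev≈-0.739063; u=2·2.073438+0·10.385938+1/2·(-0.739063)≈3.777344; next y=3/10·1.926563+1/4·3.777344≈1.522305
n=4: y≈1.522305, sp=4, e=sp−y≈2.477695; I≈12.863633, D=e−e_prev≈0.404258; u=2·2.477695+0·12.863633+1/2·0.404258≈5.157520; next y=3/10·1.522305+1/4·5.157520≈1.746071
n=5: y≈1.746071, sp=4, e=sp−y≈2.253929; I≈15.117562, D=e−e_prev≈-0.223767; u=2·2.253929+0·15.117562+1/2·(-0.223767)≈4.395974; next y=3/10·1.746071+1/4·4.395974≈1.622815
n=6: y≈1.622815, sp=4, e=sp−y≈2.377185; I≈17.494747, D=e−e_prev≈0.123256; u=2·2.377185+0·17.494747+1/2·0.123256≈4.815998; next y=3/10·1.622815+1/4·4.815998≈1.690844
n=7: y≈1.690844, sp=3, e=sp−y≈1.309156; I≈18.803903, D=e−e_prev≈-1.068029; u=2·1.309156+0·18.803903+1/2·(-1.068029)≈2.084297; next y=3/10·1.690844+1/4·2.084297≈1.028328
n=8: y≈1.028328, sp=3, e=sp−y≈1.971672; I≈20.775575, D=e−e_prev≈0.662517; u=2·1.971672+0·20.775575+1/2·0.662517≈4.274603; next y=3/10·1.028328+1/4·4.274603≈1.377149
n=9: y≈1.377149, sp=3, e=sp−y≈1.622851; I≈22.398426, D=e−e_prev≈-0.348822; u=2·1.622851+0·22.398426+1/2·(-0.348822)≈3.071291; next y=3/10·1.377149+1/4·3.071291≈1.180967
n=10: y≈1.180967, sp=3, e=sp−y≈1.819033; I≈24.217458, D=e−e_prev≈0.196182; u=2·1.819033+0·24.217458+1/2·0.196182≈3.736156; next y=3/10·1.180967+1/4·3.736156≈1.288329

0 4 10.000 0.000
1 4 1.750 2.500
2 4 6.281 1.188
3 4 3.777 1.927
4 4 5.158 1.522
5 4 4.396 1.746
6 4 4.816 1.623
7 3 2.084 1.691
8 3 4.275 1.028
9 3 3.071 1.377
10 3 3.736 1.181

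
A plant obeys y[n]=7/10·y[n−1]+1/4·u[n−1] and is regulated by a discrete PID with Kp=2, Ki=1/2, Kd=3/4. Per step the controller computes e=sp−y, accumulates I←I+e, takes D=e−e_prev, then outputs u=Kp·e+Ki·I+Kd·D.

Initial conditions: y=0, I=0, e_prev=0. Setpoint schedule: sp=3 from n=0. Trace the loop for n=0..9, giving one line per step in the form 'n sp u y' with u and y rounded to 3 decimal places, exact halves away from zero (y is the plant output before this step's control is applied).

0 3 9.750 0.000
1 3 1.078 2.438
2 3 4.688 1.976
3 3 2.971 2.555
4 3 3.705 2.531
5 3 3.379 2.698
6 3 3.540 2.734
7 3 3.489 2.799
8 3 3.532 2.831
9 3 3.532 2.865

(exact arithmetic carried between steps; '≈' marks a value shown rounded to 6 d.p. or computed from one; I and e_prev carry over from the previous line; the table rounds u and y to 3 d.p., halves away from zero)
n=0: y=0, sp=3, e=sp−y=3; I=3, D=e−e_prev=3; u=2·3+1/2·3+3/4·3=9.75; next y=7/10·0+1/4·9.75=2.4375
n=1: y=2.4375, sp=3, e=sp−y=0.5625; I=3.5625, D=e−e_prev=-2.4375; u=2·0.5625+1/2·3.5625+3/4·(-2.4375)=1.078125; next y=7/10·2.4375+1/4·1.078125≈1.975781
n=2: y≈1.975781, sp=3, e=sp−y≈1.024219; I≈4.586719, D=e−e_prev≈0.461719; u=2·1.024219+1/2·4.586719+3/4·0.461719≈4.688086; next y=7/10·1.975781+1/4·4.688086≈2.555068
n=3: y≈2.555068, sp=3, e=sp−y≈0.444932; I≈5.031650, D=e−e_prev≈-0.579287; u=2·0.444932+1/2·5.031650+3/4·(-0.579287)≈2.971223; next y=7/10·2.555068+1/4·2.971223≈2.531354
n=4: y≈2.531354, sp=3, e=sp−y≈0.468646; I≈5.500297, D=e−e_prev≈0.023715; u=2·0.468646+1/2·5.500297+3/4·0.023715≈3.705227; next y=7/10·2.531354+1/4·3.705227≈2.698254
n=5: y≈2.698254, sp=3, e=sp−y≈0.301746; I≈5.802042, D=e−e_prev≈-0.166901; u=2·0.301746+1/2·5.802042+3/4·(-0.166901)≈3.379337; next y=7/10·2.698254+1/4·3.379337≈2.733612
n=6: y≈2.733612, sp=3, e=sp−y≈0.266388; I≈6.068430, D=e−e_prev≈-0.035358; u=2·0.266388+1/2·6.068430+3/4·(-0.035358)≈3.540472; next y=7/10·2.733612+1/4·3.540472≈2.798647
n=7: y≈2.798647, sp=3, e=sp−y≈0.201353; I≈6.269784, D=e−e_prev≈-0.065034; u=2·0.201353+1/2·6.269784+3/4·(-0.065034)≈3.488823; next y=7/10·2.798647+1/4·3.488823≈2.831258
n=8: y≈2.831258, sp=3, e=sp−y≈0.168742; I≈6.438525, D=e−e_prev≈-0.032612; u=2·0.168742+1/2·6.438525+3/4·(-0.032612)≈3.532287; next y=7/10·2.831258+1/4·3.532287≈2.864953
n=9: y≈2.864953, sp=3, e=sp−y≈0.135047; I≈6.573573, D=e−e_prev≈-0.033694; u=2·0.135047+1/2·6.573573+3/4·(-0.033694)≈3.531610; next y=7/10·2.864953+1/4·3.531610≈2.888369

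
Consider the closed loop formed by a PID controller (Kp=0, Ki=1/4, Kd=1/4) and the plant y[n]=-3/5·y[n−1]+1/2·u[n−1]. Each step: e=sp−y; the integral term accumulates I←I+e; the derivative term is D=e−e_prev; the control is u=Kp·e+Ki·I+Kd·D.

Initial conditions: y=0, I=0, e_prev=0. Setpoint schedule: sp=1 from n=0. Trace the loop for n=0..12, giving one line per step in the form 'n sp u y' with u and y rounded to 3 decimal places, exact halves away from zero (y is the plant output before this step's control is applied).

(exact arithmetic carried between steps; '≈' marks a value shown rounded to 6 d.p. or computed from one; I and e_prev carry over from the previous line; the table rounds u and y to 3 d.p., halves away from zero)
n=0: y=0, sp=1, e=sp−y=1; I=1, D=e−e_prev=1; u=0·1+1/4·1+1/4·1=0.5; next y=-3/5·0+1/2·0.5=0.25
n=1: y=0.25, sp=1, e=sp−y=0.75; I=1.75, D=e−e_prev=-0.25; u=0·0.75+1/4·1.75+1/4·(-0.25)=0.375; next y=-3/5·0.25+1/2·0.375=0.0375
n=2: y=0.0375, sp=1, e=sp−y=0.9625; I=2.7125, D=e−e_prev=0.2125; u=0·0.9625+1/4·2.7125+1/4·0.2125=0.73125; next y=-3/5·0.0375+1/2·0.73125=0.343125
n=3: y=0.343125, sp=1, e=sp−y=0.656875; I=3.369375, D=e−e_prev=-0.305625; u=0·0.656875+1/4·3.369375+1/4·(-0.305625)≈0.765938; next y=-3/5·0.343125+1/2·0.765938≈0.177094
n=4: y≈0.177094, sp=1, e=sp−y≈0.822906; I≈4.192281, D=e−e_prev≈0.166031; u=0·0.822906+1/4·4.192281+1/4·0.166031≈1.089578; next y=-3/5·0.177094+1/2·1.089578≈0.438533
n=5: y≈0.438533, sp=1, e=sp−y≈0.561467; I≈4.753748, D=e−e_prev≈-0.261439; u=0·0.561467+1/4·4.753748+1/4·(-0.261439)≈1.123077; next y=-3/5·0.438533+1/2·1.123077≈0.298419
n=6: y≈0.298419, sp=1, e=sp−y≈0.701581; I≈5.455329, D=e−e_prev≈0.140114; u=0·0.701581+1/4·5.455329+1/4·0.140114≈1.398861; next y=-3/5·0.298419+1/2·1.398861≈0.520379
n=7: y≈0.520379, sp=1, e=sp−y≈0.479621; I≈5.934950, D=e−e_prev≈-0.221960; u=0·0.479621+1/4·5.934950+1/4·(-0.221960)≈1.428248; next y=-3/5·0.520379+1/2·1.428248≈0.401896
n=8: y≈0.401896, sp=1, e=sp−y≈0.598104; I≈6.533054, D=e−e_prev≈0.118483; u=0·0.598104+1/4·6.533054+1/4·0.118483≈1.662884; next y=-3/5·0.401896+1/2·1.662884≈0.590304
n=9: y≈0.590304, sp=1, e=sp−y≈0.409696; I≈6.942750, D=e−e_prev≈-0.188408; u=0·0.409696+1/4·6.942750+1/4·(-0.188408)≈1.688585; next y=-3/5·0.590304+1/2·1.688585≈0.490110
n=10: y≈0.490110, sp=1, e=sp−y≈0.509890; I≈7.452640, D=e−e_prev≈0.100194; u=0·0.509890+1/4·7.452640+1/4·0.100194≈1.888208; next y=-3/5·0.490110+1/2·1.888208≈0.650038
n=11: y≈0.650038, sp=1, e=sp−y≈0.349962; I≈7.802602, D=e−e_prev≈-0.159928; u=0·0.349962+1/4·7.802602+1/4·(-0.159928)≈1.910668; next y=-3/5·0.650038+1/2·1.910668≈0.565311
n=12: y≈0.565311, sp=1, e=sp−y≈0.434689; I≈8.237290, D=e−e_prev≈0.084727; u=0·0.434689+1/4·8.237290+1/4·0.084727≈2.080504; next y=-3/5·0.565311+1/2·2.080504≈0.701065

0 1 0.500 0.000
1 1 0.375 0.250
2 1 0.731 0.038
3 1 0.766 0.343
4 1 1.090 0.177
5 1 1.123 0.439
6 1 1.399 0.298
7 1 1.428 0.520
8 1 1.663 0.402
9 1 1.689 0.590
10 1 1.888 0.490
11 1 1.911 0.650
12 1 2.081 0.565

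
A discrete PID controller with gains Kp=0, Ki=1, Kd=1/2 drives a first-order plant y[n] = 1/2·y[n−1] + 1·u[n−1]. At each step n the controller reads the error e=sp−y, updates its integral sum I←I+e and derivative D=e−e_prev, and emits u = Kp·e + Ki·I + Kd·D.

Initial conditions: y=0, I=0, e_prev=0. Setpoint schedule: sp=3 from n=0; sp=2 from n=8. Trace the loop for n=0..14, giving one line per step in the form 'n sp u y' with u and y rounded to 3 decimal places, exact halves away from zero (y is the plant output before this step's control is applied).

0 3 4.500 0.000
1 3 -0.750 4.500
2 3 4.500 1.500
3 3 -1.125 5.250
4 3 4.125 1.500
5 3 -1.313 4.875
6 3 4.125 1.125
7 3 -1.219 4.688
8 2 2.719 1.125
9 2 -0.922 3.281
10 2 2.719 0.719
11 2 -0.820 3.078
12 2 2.820 0.719
13 2 -0.770 3.180
14 2 2.820 0.820

(exact arithmetic carried between steps; '≈' marks a value shown rounded to 6 d.p. or computed from one; I and e_prev carry over from the previous line; the table rounds u and y to 3 d.p., halves away from zero)
n=0: y=0, sp=3, e=sp−y=3; I=3, D=e−e_prev=3; u=0·3+1·3+1/2·3=4.5; next y=1/2·0+1·4.5=4.5
n=1: y=4.5, sp=3, e=sp−y=-1.5; I=1.5, D=e−e_prev=-4.5; u=0·(-1.5)+1·1.5+1/2·(-4.5)=-0.75; next y=1/2·4.5+1·(-0.75)=1.5
n=2: y=1.5, sp=3, e=sp−y=1.5; I=3, D=e−e_prev=3; u=0·1.5+1·3+1/2·3=4.5; next y=1/2·1.5+1·4.5=5.25
n=3: y=5.25, sp=3, e=sp−y=-2.25; I=0.75, D=e−e_prev=-3.75; u=0·(-2.25)+1·0.75+1/2·(-3.75)=-1.125; next y=1/2·5.25+1·(-1.125)=1.5
n=4: y=1.5, sp=3, e=sp−y=1.5; I=2.25, D=e−e_prev=3.75; u=0·1.5+1·2.25+1/2·3.75=4.125; next y=1/2·1.5+1·4.125=4.875
n=5: y=4.875, sp=3, e=sp−y=-1.875; I=0.375, D=e−e_prev=-3.375; u=0·(-1.875)+1·0.375+1/2·(-3.375)=-1.3125; next y=1/2·4.875+1·(-1.3125)=1.125
n=6: y=1.125, sp=3, e=sp−y=1.875; I=2.25, D=e−e_prev=3.75; u=0·1.875+1·2.25+1/2·3.75=4.125; next y=1/2·1.125+1·4.125=4.6875
n=7: y=4.6875, sp=3, e=sp−y=-1.6875; I=0.5625, D=e−e_prev=-3.5625; u=0·(-1.6875)+1·0.5625+1/2·(-3.5625)=-1.21875; next y=1/2·4.6875+1·(-1.21875)=1.125
n=8: y=1.125, sp=2, e=sp−y=0.875; I=1.4375, D=e−e_prev=2.5625; u=0·0.875+1·1.4375+1/2·2.5625=2.71875; next y=1/2·1.125+1·2.71875=3.28125
n=9: y=3.28125, sp=2, e=sp−y=-1.28125; I=0.15625, D=e−e_prev=-2.15625; u=0·(-1.28125)+1·0.15625+1/2·(-2.15625)=-0.921875; next y=1/2·3.28125+1·(-0.921875)=0.71875
n=10: y=0.71875, sp=2, e=sp−y=1.28125; I=1.4375, D=e−e_prev=2.5625; u=0·1.28125+1·1.4375+1/2·2.5625=2.71875; next y=1/2·0.71875+1·2.71875=3.078125
n=11: y=3.078125, sp=2, e=sp−y=-1.078125; I=0.359375, D=e−e_prev=-2.359375; u=0·(-1.078125)+1·0.359375+1/2·(-2.359375)≈-0.820313; next y=1/2·3.078125+1·(-0.820313)≈0.71875
n=12: y=0.71875, sp=2, e=sp−y=1.28125; I=1.640625, D=e−e_prev=2.359375; u=0·1.28125+1·1.640625+1/2·2.359375≈2.820313; next y=1/2·0.71875+1·2.820313≈3.179688
n=13: y≈3.179688, sp=2, e=sp−y≈-1.179688; I≈0.460938, D=e−e_prev≈-2.460938; u=0·(-1.179688)+1·0.460938+1/2·(-2.460938)≈-0.769531; next y=1/2·3.179688+1·(-0.769531)≈0.820313
n=14: y≈0.820313, sp=2, e=sp−y≈1.179688; I≈1.640625, D=e−e_prev≈2.359375; u=0·1.179688+1·1.640625+1/2·2.359375≈2.820313; next y=1/2·0.820313+1·2.820313≈3.230469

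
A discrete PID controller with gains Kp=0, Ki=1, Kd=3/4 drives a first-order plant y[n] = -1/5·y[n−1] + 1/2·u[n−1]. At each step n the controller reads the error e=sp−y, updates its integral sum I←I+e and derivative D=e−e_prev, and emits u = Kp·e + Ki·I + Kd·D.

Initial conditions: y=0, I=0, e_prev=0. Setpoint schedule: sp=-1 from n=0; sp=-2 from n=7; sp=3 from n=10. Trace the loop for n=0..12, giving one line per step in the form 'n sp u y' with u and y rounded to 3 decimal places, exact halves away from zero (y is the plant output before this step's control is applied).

0 -1 -1.750 0.000
1 -1 -0.469 -0.875
2 -1 -2.677 -0.059
3 -1 -0.788 -1.327
4 -1 -3.509 -0.129
5 -1 -0.682 -1.729
6 -1 -4.186 0.005
7 -2 -1.968 -2.094
8 -2 -5.374 -0.565
9 -2 -2.147 -2.574
10 3 2.144 -0.559
11 3 0.415 1.184
12 3 5.660 -0.029

(exact arithmetic carried between steps; '≈' marks a value shown rounded to 6 d.p. or computed from one; I and e_prev carry over from the previous line; the table rounds u and y to 3 d.p., halves away from zero)
n=0: y=0, sp=-1, e=sp−y=-1; I=-1, D=e−e_prev=-1; u=0·(-1)+1·(-1)+3/4·(-1)=-1.75; next y=-1/5·0+1/2·(-1.75)=-0.875
n=1: y=-0.875, sp=-1, e=sp−y=-0.125; I=-1.125, D=e−e_prev=0.875; u=0·(-0.125)+1·(-1.125)+3/4·0.875=-0.46875; next y=-1/5·(-0.875)+1/2·(-0.46875)=-0.059375
n=2: y=-0.059375, sp=-1, e=sp−y=-0.940625; I=-2.065625, D=e−e_prev=-0.815625; u=0·(-0.940625)+1·(-2.065625)+3/4·(-0.815625)≈-2.677344; next y=-1/5·(-0.059375)+1/2·(-2.677344)≈-1.326797
n=3: y≈-1.326797, sp=-1, e=sp−y≈0.326797; I≈-1.738828, D=e−e_prev≈1.267422; u=0·0.326797+1·(-1.738828)+3/4·1.267422≈-0.788262; next y=-1/5·(-1.326797)+1/2·(-0.788262)≈-0.128771
n=4: y≈-0.128771, sp=-1, e=sp−y≈-0.871229; I≈-2.610057, D=e−e_prev≈-1.198025; u=0·(-0.871229)+1·(-2.610057)+3/4·(-1.198025)≈-3.508576; next y=-1/5·(-0.128771)+1/2·(-3.508576)≈-1.728534
n=5: y≈-1.728534, sp=-1, e=sp−y≈0.728534; I≈-1.881523, D=e−e_prev≈1.599762; u=0·0.728534+1·(-1.881523)+3/4·1.599762≈-0.681702; next y=-1/5·(-1.728534)+1/2·(-0.681702)≈0.004856
n=6: y≈0.004856, sp=-1, e=sp−y≈-1.004856; I≈-2.886379, D=e−e_prev≈-1.733389; u=0·(-1.004856)+1·(-2.886379)+3/4·(-1.733389)≈-4.186421; next y=-1/5·0.004856+1/2·(-4.186421)≈-2.094182
n=7: y≈-2.094182, sp=-2, e=sp−y≈0.094182; I≈-2.792197, D=e−e_prev≈1.099038; u=0·0.094182+1·(-2.792197)+3/4·1.099038≈-1.967919; next y=-1/5·(-2.094182)+1/2·(-1.967919)≈-0.565123
n=8: y≈-0.565123, sp=-2, e=sp−y≈-1.434877; I≈-4.227074, D=e−e_prev≈-1.529059; u=0·(-1.434877)+1·(-4.227074)+3/4·(-1.529059)≈-5.373868; next y=-1/5·(-0.565123)+1/2·(-5.373868)≈-2.573909
n=9: y≈-2.573909, sp=-2, e=sp−y≈0.573909; I≈-3.653165, D=e−e_prev≈2.008786; u=0·0.573909+1·(-3.653165)+3/4·2.008786≈-2.146575; next y=-1/5·(-2.573909)+1/2·(-2.146575)≈-0.558506
n=10: y≈-0.558506, sp=3, e=sp−y≈3.558506; I≈-0.094659, D=e−e_prev≈2.984596; u=0·3.558506+1·(-0.094659)+3/4·2.984596≈2.143788; next y=-1/5·(-0.558506)+1/2·2.143788≈1.183595
n=11: y≈1.183595, sp=3, e=sp−y≈1.816405; I≈1.721746, D=e−e_prev≈-1.742101; u=0·1.816405+1·1.721746+3/4·(-1.742101)≈0.415170; next y=-1/5·1.183595+1/2·0.415170≈-0.029134
n=12: y≈-0.029134, sp=3, e=sp−y≈3.029134; I≈4.750880, D=e−e_prev≈1.212729; u=0·3.029134+1·4.750880+3/4·1.212729≈5.660427; next y=-1/5·(-0.029134)+1/2·5.660427≈2.836040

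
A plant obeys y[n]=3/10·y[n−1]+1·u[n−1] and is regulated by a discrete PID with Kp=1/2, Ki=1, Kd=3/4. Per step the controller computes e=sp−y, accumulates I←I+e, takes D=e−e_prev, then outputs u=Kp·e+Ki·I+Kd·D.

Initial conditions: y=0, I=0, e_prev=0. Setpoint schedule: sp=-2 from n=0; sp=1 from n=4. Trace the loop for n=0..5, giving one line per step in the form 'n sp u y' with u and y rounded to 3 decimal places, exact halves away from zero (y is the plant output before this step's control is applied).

0 -2 -4.500 0.000
1 -2 5.125 -4.500
2 -2 -14.369 3.775
3 -2 24.338 -13.236
4 1 -46.042 20.367
5 1 93.215 -39.931

(exact arithmetic carried between steps; '≈' marks a value shown rounded to 6 d.p. or computed from one; I and e_prev carry over from the previous line; the table rounds u and y to 3 d.p., halves away from zero)
n=0: y=0, sp=-2, e=sp−y=-2; I=-2, D=e−e_prev=-2; u=1/2·(-2)+1·(-2)+3/4·(-2)=-4.5; next y=3/10·0+1·(-4.5)=-4.5
n=1: y=-4.5, sp=-2, e=sp−y=2.5; I=0.5, D=e−e_prev=4.5; u=1/2·2.5+1·0.5+3/4·4.5=5.125; next y=3/10·(-4.5)+1·5.125=3.775
n=2: y=3.775, sp=-2, e=sp−y=-5.775; I=-5.275, D=e−e_prev=-8.275; u=1/2·(-5.775)+1·(-5.275)+3/4·(-8.275)=-14.36875; next y=3/10·3.775+1·(-14.36875)=-13.23625
n=3: y=-13.23625, sp=-2, e=sp−y=11.23625; I=5.96125, D=e−e_prev=17.01125; u=1/2·11.23625+1·5.96125+3/4·17.01125≈24.337813; next y=3/10·(-13.23625)+1·24.337813≈20.366938
n=4: y≈20.366938, sp=1, e=sp−y≈-19.366938; I≈-13.405688, D=e−e_prev≈-30.603188; u=1/2·(-19.366938)+1·(-13.405688)+3/4·(-30.603188)≈-46.041547; next y=3/10·20.366938+1·(-46.041547)≈-39.931466
n=5: y≈-39.931466, sp=1, e=sp−y≈40.931466; I≈27.525778, D=e−e_prev≈60.298403; u=1/2·40.931466+1·27.525778+3/4·60.298403≈93.215313; next y=3/10·(-39.931466)+1·93.215313≈81.235874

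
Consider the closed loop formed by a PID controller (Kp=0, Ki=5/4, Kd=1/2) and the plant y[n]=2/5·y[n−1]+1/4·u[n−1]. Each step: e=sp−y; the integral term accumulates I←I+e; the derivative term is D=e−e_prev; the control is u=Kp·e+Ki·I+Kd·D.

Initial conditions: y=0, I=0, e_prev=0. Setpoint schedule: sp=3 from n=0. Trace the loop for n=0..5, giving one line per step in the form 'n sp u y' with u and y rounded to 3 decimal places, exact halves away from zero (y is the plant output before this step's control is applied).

0 3 5.250 0.000
1 3 5.203 1.313
2 3 7.071 1.826
3 3 7.619 2.498
4 3 7.872 2.904
5 3 7.800 3.130

(exact arithmetic carried between steps; '≈' marks a value shown rounded to 6 d.p. or computed from one; I and e_prev carry over from the previous line; the table rounds u and y to 3 d.p., halves away from zero)
n=0: y=0, sp=3, e=sp−y=3; I=3, D=e−e_prev=3; u=0·3+5/4·3+1/2·3=5.25; next y=2/5·0+1/4·5.25=1.3125
n=1: y=1.3125, sp=3, e=sp−y=1.6875; I=4.6875, D=e−e_prev=-1.3125; u=0·1.6875+5/4·4.6875+1/2·(-1.3125)=5.203125; next y=2/5·1.3125+1/4·5.203125≈1.825781
n=2: y≈1.825781, sp=3, e=sp−y≈1.174219; I≈5.861719, D=e−e_prev≈-0.513281; u=0·1.174219+5/4·5.861719+1/2·(-0.513281)≈7.070508; next y=2/5·1.825781+1/4·7.070508≈2.497939
n=3: y≈2.497939, sp=3, e=sp−y≈0.502061; I≈6.363779, D=e−e_prev≈-0.672158; u=0·0.502061+5/4·6.363779+1/2·(-0.672158)≈7.618645; next y=2/5·2.497939+1/4·7.618645≈2.903837
n=4: y≈2.903837, sp=3, e=sp−y≈0.096163; I≈6.459942, D=e−e_prev≈-0.405898; u=0·0.096163+5/4·6.459942+1/2·(-0.405898)≈7.871979; next y=2/5·2.903837+1/4·7.871979≈3.129530
n=5: y≈3.129530, sp=3, e=sp−y≈-0.129530; I≈6.330413, D=e−e_prev≈-0.225693; u=0·(-0.129530)+5/4·6.330413+1/2·(-0.225693)≈7.800170; next y=2/5·3.129530+1/4·7.800170≈3.201854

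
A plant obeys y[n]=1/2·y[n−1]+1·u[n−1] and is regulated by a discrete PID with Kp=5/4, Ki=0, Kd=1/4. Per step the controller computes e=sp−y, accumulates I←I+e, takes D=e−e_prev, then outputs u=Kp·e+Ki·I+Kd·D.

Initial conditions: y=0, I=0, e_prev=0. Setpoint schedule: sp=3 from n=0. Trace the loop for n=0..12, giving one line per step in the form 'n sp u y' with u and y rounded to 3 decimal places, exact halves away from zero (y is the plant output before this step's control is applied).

(exact arithmetic carried between steps; '≈' marks a value shown rounded to 6 d.p. or computed from one; I and e_prev carry over from the previous line; the table rounds u and y to 3 d.p., halves away from zero)
n=0: y=0, sp=3, e=sp−y=3; I=3, D=e−e_prev=3; u=5/4·3+0·3+1/4·3=4.5; next y=1/2·0+1·4.5=4.5
n=1: y=4.5, sp=3, e=sp−y=-1.5; I=1.5, D=e−e_prev=-4.5; u=5/4·(-1.5)+0·1.5+1/4·(-4.5)=-3; next y=1/2·4.5+1·(-3)=-0.75
n=2: y=-0.75, sp=3, e=sp−y=3.75; I=5.25, D=e−e_prev=5.25; u=5/4·3.75+0·5.25+1/4·5.25=6; next y=1/2·(-0.75)+1·6=5.625
n=3: y=5.625, sp=3, e=sp−y=-2.625; I=2.625, D=e−e_prev=-6.375; u=5/4·(-2.625)+0·2.625+1/4·(-6.375)=-4.875; next y=1/2·5.625+1·(-4.875)=-2.0625
n=4: y=-2.0625, sp=3, e=sp−y=5.0625; I=7.6875, D=e−e_prev=7.6875; u=5/4·5.0625+0·7.6875+1/4·7.6875=8.25; next y=1/2·(-2.0625)+1·8.25=7.21875
n=5: y=7.21875, sp=3, e=sp−y=-4.21875; I=3.46875, D=e−e_prev=-9.28125; u=5/4·(-4.21875)+0·3.46875+1/4·(-9.28125)=-7.59375; next y=1/2·7.21875+1·(-7.59375)=-3.984375
n=6: y=-3.984375, sp=3, e=sp−y=6.984375; I=10.453125, D=e−e_prev=11.203125; u=5/4·6.984375+0·10.453125+1/4·11.203125=11.53125; next y=1/2·(-3.984375)+1·11.53125≈9.539063
n=7: y≈9.539063, sp=3, e=sp−y≈-6.539063; I≈3.914063, D=e−e_prev≈-13.523438; u=5/4·(-6.539063)+0·3.914063+1/4·(-13.523438)≈-11.554688; next y=1/2·9.539063+1·(-11.554688)≈-6.785156
n=8: y≈-6.785156, sp=3, e=sp−y≈9.785156; I≈13.699219, D=e−e_prev≈16.324219; u=5/4·9.785156+0·13.699219+1/4·16.324219≈16.3125; next y=1/2·(-6.785156)+1·16.3125≈12.919922
n=9: y≈12.919922, sp=3, e=sp−y≈-9.919922; I≈3.779297, D=e−e_prev≈-19.705078; u=5/4·(-9.919922)+0·3.779297+1/4·(-19.705078)≈-17.326172; next y=1/2·12.919922+1·(-17.326172)≈-10.866211
n=10: y≈-10.866211, sp=3, e=sp−y≈13.866211; I≈17.645508, D=e−e_prev≈23.786133; u=5/4·13.866211+0·17.645508+1/4·23.786133≈23.279297; next y=1/2·(-10.866211)+1·23.279297≈17.846191
n=11: y≈17.846191, sp=3, e=sp−y≈-14.846191; I≈2.799316, D=e−e_prev≈-28.712402; u=5/4·(-14.846191)+0·2.799316+1/4·(-28.712402)≈-25.735840; next y=1/2·17.846191+1·(-25.735840)≈-16.812744
n=12: y≈-16.812744, sp=3, e=sp−y≈19.812744; I≈22.612061, D=e−e_prev≈34.658936; u=5/4·19.812744+0·22.612061+1/4·34.658936≈33.430664; next y=1/2·(-16.812744)+1·33.430664≈25.024292

0 3 4.500 0.000
1 3 -3.000 4.500
2 3 6.000 -0.750
3 3 -4.875 5.625
4 3 8.250 -2.063
5 3 -7.594 7.219
6 3 11.531 -3.984
7 3 -11.555 9.539
8 3 16.313 -6.785
9 3 -17.326 12.920
10 3 23.279 -10.866
11 3 -25.736 17.846
12 3 33.431 -16.813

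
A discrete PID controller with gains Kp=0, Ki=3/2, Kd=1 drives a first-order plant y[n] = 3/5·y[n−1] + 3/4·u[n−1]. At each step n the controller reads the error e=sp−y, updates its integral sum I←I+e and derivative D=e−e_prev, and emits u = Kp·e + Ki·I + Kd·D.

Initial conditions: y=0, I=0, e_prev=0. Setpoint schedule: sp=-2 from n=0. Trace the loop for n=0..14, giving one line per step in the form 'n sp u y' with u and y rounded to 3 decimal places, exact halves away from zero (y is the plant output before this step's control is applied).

(exact arithmetic carried between steps; '≈' marks a value shown rounded to 6 d.p. or computed from one; I and e_prev carry over from the previous line; the table rounds u and y to 3 d.p., halves away from zero)
n=0: y=0, sp=-2, e=sp−y=-2; I=-2, D=e−e_prev=-2; u=0·(-2)+3/2·(-2)+1·(-2)=-5; next y=3/5·0+3/4·(-5)=-3.75
n=1: y=-3.75, sp=-2, e=sp−y=1.75; I=-0.25, D=e−e_prev=3.75; u=0·1.75+3/2·(-0.25)+1·3.75=3.375; next y=3/5·(-3.75)+3/4·3.375=0.28125
n=2: y=0.28125, sp=-2, e=sp−y=-2.28125; I=-2.53125, D=e−e_prev=-4.03125; u=0·(-2.28125)+3/2·(-2.53125)+1·(-4.03125)=-7.828125; next y=3/5·0.28125+3/4·(-7.828125)≈-5.702344
n=3: y≈-5.702344, sp=-2, e=sp−y≈3.702344; I≈1.171094, D=e−e_prev≈5.983594; u=0·3.702344+3/2·1.171094+1·5.983594≈7.740234; next y=3/5·(-5.702344)+3/4·7.740234≈2.383770
n=4: y≈2.383770, sp=-2, e=sp−y≈-4.383770; I≈-3.212676, D=e−e_prev≈-8.086113; u=0·(-4.383770)+3/2·(-3.212676)+1·(-8.086113)≈-12.905127; next y=3/5·2.383770+3/4·(-12.905127)≈-8.248583
n=5: y≈-8.248583, sp=-2, e=sp−y≈6.248583; I≈3.035908, D=e−e_prev≈10.632353; u=0·6.248583+3/2·3.035908+1·10.632353≈15.186215; next y=3/5·(-8.248583)+3/4·15.186215≈6.440511
n=6: y≈6.440511, sp=-2, e=sp−y≈-8.440511; I≈-5.404603, D=e−e_prev≈-14.689094; u=0·(-8.440511)+3/2·(-5.404603)+1·(-14.689094)≈-22.795999; next y=3/5·6.440511+3/4·(-22.795999)≈-13.232693
n=7: y≈-13.232693, sp=-2, e=sp−y≈11.232693; I≈5.828090, D=e−e_prev≈19.673204; u=0·11.232693+3/2·5.828090+1·19.673204≈28.415338; next y=3/5·(-13.232693)+3/4·28.415338≈13.371888
n=8: y≈13.371888, sp=-2, e=sp−y≈-15.371888; I≈-9.543798, D=e−e_prev≈-26.604581; u=0·(-15.371888)+3/2·(-9.543798)+1·(-26.604581)≈-40.920278; next y=3/5·13.371888+3/4·(-40.920278)≈-22.667076
n=9: y≈-22.667076, sp=-2, e=sp−y≈20.667076; I≈11.123278, D=e−e_prev≈36.038964; u=0·20.667076+3/2·11.123278+1·36.038964≈52.723880; next y=3/5·(-22.667076)+3/4·52.723880≈25.942665
n=10: y≈25.942665, sp=-2, e=sp−y≈-27.942665; I≈-16.819387, D=e−e_prev≈-48.609740; u=0·(-27.942665)+3/2·(-16.819387)+1·(-48.609740)≈-73.838821; next y=3/5·25.942665+3/4·(-73.838821)≈-39.813517
n=11: y≈-39.813517, sp=-2, e=sp−y≈37.813517; I≈20.994130, D=e−e_prev≈65.756181; u=0·37.813517+3/2·20.994130+1·65.756181≈97.247376; next y=3/5·(-39.813517)+3/4·97.247376≈49.047422
n=12: y≈49.047422, sp=-2, e=sp−y≈-51.047422; I≈-30.053292, D=e−e_prev≈-88.860939; u=0·(-51.047422)+3/2·(-30.053292)+1·(-88.860939)≈-133.940877; next y=3/5·49.047422+3/4·(-133.940877)≈-71.027205
n=13: y≈-71.027205, sp=-2, e=sp−y≈69.027205; I≈38.973913, D=e−e_prev≈120.074627; u=0·69.027205+3/2·38.973913+1·120.074627≈178.535496; next y=3/5·(-71.027205)+3/4·178.535496≈91.285299
n=14: y≈91.285299, sp=-2, e=sp−y≈-93.285299; I≈-54.311386, D=e−e_prev≈-162.312504; u=0·(-93.285299)+3/2·(-54.311386)+1·(-162.312504)≈-243.779583; next y=3/5·91.285299+3/4·(-243.779583)≈-128.063508

0 -2 -5.000 0.000
1 -2 3.375 -3.750
2 -2 -7.828 0.281
3 -2 7.740 -5.702
4 -2 -12.905 2.384
5 -2 15.186 -8.249
6 -2 -22.796 6.441
7 -2 28.415 -13.233
8 -2 -40.920 13.372
9 -2 52.724 -22.667
10 -2 -73.839 25.943
11 -2 97.247 -39.814
12 -2 -133.941 49.047
13 -2 178.535 -71.027
14 -2 -243.780 91.285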